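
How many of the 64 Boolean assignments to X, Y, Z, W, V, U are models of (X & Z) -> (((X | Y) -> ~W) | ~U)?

Initial set: {((X & Z) -> (((X | Y) -> ~W) | ~U))}.
((X & Z) -> (((X | Y) -> ~W) | ~U)): β-rule — branch into ~(X & Z)  //  (((X | Y) -> ~W) | ~U).
  branch 1 (add ~(X & Z)):
    ~(X & Z): β-rule — branch into ~X  //  ~Z.
      branch 1.1 (add ~X):
        ○ open, literals {X=false}.
      branch 1.2 (add ~Z):
        ○ open, literals {Z=false}.
  branch 2 (add (((X | Y) -> ~W) | ~U)):
    (((X | Y) -> ~W) | ~U): β-rule — branch into ((X | Y) -> ~W)  //  ~U.
      branch 2.1 (add ((X | Y) -> ~W)):
        ((X | Y) -> ~W): β-rule — branch into ~(X | Y)  //  ~W.
          branch 2.1.1 (add ~(X | Y)):
            ~(X | Y): α-rule — add ~X, ~Y.
            ○ open, literals {X=false, Y=false}.
          branch 2.1.2 (add ~W):
            ○ open, literals {W=false}.
      branch 2.2 (add ~U):
        ○ open, literals {U=false}.
0 branches closed, 5 open.
Each open branch fixes some atoms; the unmentioned ones are free. Counting distinct full assignments: branch {X=false} (Y, Z, W, V, U) contributes 32 new; branch {Z=false} (X, Y, W, V, U) contributes 16 new; branch {X=false, Y=false} (Z, W, V, U) contributes 0 new; branch {W=false} (X, Y, Z, V, U) contributes 8 new; branch {U=false} (X, Y, Z, W, V) contributes 4 new. Total: 60.

60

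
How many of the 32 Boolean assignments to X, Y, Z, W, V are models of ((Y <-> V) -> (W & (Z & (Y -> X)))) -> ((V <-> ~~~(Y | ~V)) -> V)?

Initial set: {(((Y <-> V) -> (W & (Z & (Y -> X)))) -> ((V <-> ~~~(Y | ~V)) -> V))}.
(((Y <-> V) -> (W & (Z & (Y -> X)))) -> ((V <-> ~~~(Y | ~V)) -> V)): β-rule — branch into ~((Y <-> V) -> (W & (Z & (Y -> X))))  //  ((V <-> ~~~(Y | ~V)) -> V).
  branch 1 (add ~((Y <-> V) -> (W & (Z & (Y -> X))))):
    ~((Y <-> V) -> (W & (Z & (Y -> X)))): α-rule — add (Y <-> V), ~(W & (Z & (Y -> X))).
    (Y <-> V): β-rule — branch into Y, V  //  ~Y, ~V.
      branch 1.1 (add Y, V):
        ~(W & (Z & (Y -> X))): β-rule — branch into ~W  //  ~(Z & (Y -> X)).
          branch 1.1.1 (add ~W):
            ○ open, literals {V=true, W=false, Y=true}.
          branch 1.1.2 (add ~(Z & (Y -> X))):
            ~(Z & (Y -> X)): β-rule — branch into ~Z  //  ~(Y -> X).
              branch 1.1.2.1 (add ~Z):
                ○ open, literals {V=true, Y=true, Z=false}.
              branch 1.1.2.2 (add ~(Y -> X)):
                ~(Y -> X): α-rule — add Y, ~X.
                ○ open, literals {V=true, X=false, Y=true}.
      branch 1.2 (add ~Y, ~V):
        ~(W & (Z & (Y -> X))): β-rule — branch into ~W  //  ~(Z & (Y -> X)).
          branch 1.2.1 (add ~W):
            ○ open, literals {V=false, W=false, Y=false}.
          branch 1.2.2 (add ~(Z & (Y -> X))):
            ~(Z & (Y -> X)): β-rule — branch into ~Z  //  ~(Y -> X).
              branch 1.2.2.1 (add ~Z):
                ○ open, literals {V=false, Y=false, Z=false}.
              branch 1.2.2.2 (add ~(Y -> X)):
                ~(Y -> X): α-rule — add Y, ~X.
                × closes — contains both Y and ~Y.
  branch 2 (add ((V <-> ~~~(Y | ~V)) -> V)):
    ((V <-> ~~~(Y | ~V)) -> V): β-rule — branch into ~(V <-> ~~~(Y | ~V))  //  V.
      branch 2.1 (add ~(V <-> ~~~(Y | ~V))):
        ~(V <-> ~~~(Y | ~V)): β-rule — branch into V, ~~~~(Y | ~V)  //  ~V, ~~~(Y | ~V).
          branch 2.1.1 (add V, ~~~~(Y | ~V)):
            ~~~~(Y | ~V): drop double negation, giving ~~(Y | ~V).
            ~~(Y | ~V): β-rule — branch into Y  //  ~V.
              branch 2.1.1.1 (add Y):
                ○ open, literals {V=true, Y=true}.
              branch 2.1.1.2 (add ~V):
                × closes — contains both V and ~V.
          branch 2.1.2 (add ~V, ~~~(Y | ~V)):
            ~~~(Y | ~V): drop double negation, giving ~(Y | ~V).
            ~(Y | ~V): α-rule — add ~Y, ~~V.
            × closes — contains both V and ~V.
      branch 2.2 (add V):
        ○ open, literals {V=true}.
3 branches closed, 7 open.
Each open branch fixes some atoms; the unmentioned ones are free. Counting distinct full assignments: branch {V=true, W=false, Y=true} (X, Z) contributes 4 new; branch {V=true, Y=true, Z=false} (X, W) contributes 2 new; branch {V=true, X=false, Y=true} (Z, W) contributes 1 new; branch {V=false, W=false, Y=false} (X, Z) contributes 4 new; branch {V=false, Y=false, Z=false} (X, W) contributes 2 new; branch {V=true, Y=true} (X, Z, W) contributes 1 new; branch {V=true} (X, Y, Z, W) contributes 8 new. Total: 22.

22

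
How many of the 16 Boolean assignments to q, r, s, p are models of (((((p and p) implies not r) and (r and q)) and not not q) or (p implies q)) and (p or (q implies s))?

Initial set: {T ((((((p and p) implies not r) and (r and q)) and not not q) or (p implies q)) and (p or (q implies s)))}.
T ((((((p and p) implies not r) and (r and q)) and not not q) or (p implies q)) and (p or (q implies s))): α-rule — add T (((((p and p) implies not r) and (r and q)) and not not q) or (p implies q)), T (p or (q implies s)).
T (((((p and p) implies not r) and (r and q)) and not not q) or (p implies q)): β-rule — branch into T ((((p and p) implies not r) and (r and q)) and not not q)  //  T (p implies q).
  branch 1 (add T ((((p and p) implies not r) and (r and q)) and not not q)):
    T ((((p and p) implies not r) and (r and q)) and not not q): α-rule — add T (((p and p) implies not r) and (r and q)), T not not q.
    T (((p and p) implies not r) and (r and q)): α-rule — add T ((p and p) implies not r), T (r and q).
    T not not q: drop double negation, giving T q.
    T (r and q): α-rule — add T r, T q.
    T (p or (q implies s)): β-rule — branch into T p  //  T (q implies s).
      branch 1.1 (add T p):
        T ((p and p) implies not r): β-rule — branch into F (p and p)  //  T not r.
          branch 1.1.1 (add F (p and p)):
            F (p and p): β-rule — branch into F p  //  F p.
              branch 1.1.1.1 (add F p):
                × closes — contains both p and not p.
              branch 1.1.1.2 (add F p):
                × closes — contains both p and not p.
          branch 1.1.2 (add T not r):
            × closes — contains both r and not r.
      branch 1.2 (add T (q implies s)):
        T ((p and p) implies not r): β-rule — branch into F (p and p)  //  T not r.
          branch 1.2.1 (add F (p and p)):
            T (q implies s): β-rule — branch into F q  //  T s.
              branch 1.2.1.1 (add F q):
                × closes — contains both q and not q.
              branch 1.2.1.2 (add T s):
                F (p and p): β-rule — branch into F p  //  F p.
                  branch 1.2.1.2.1 (add F p):
                    ○ open, literals {p=0, q=1, r=1, s=1}.
                  branch 1.2.1.2.2 (add F p):
                    ○ open, literals {p=0, q=1, r=1, s=1}.
          branch 1.2.2 (add T not r):
            × closes — contains both r and not r.
  branch 2 (add T (p implies q)):
    T (p or (q implies s)): β-rule — branch into T p  //  T (q implies s).
      branch 2.1 (add T p):
        T (p implies q): β-rule — branch into F p  //  T q.
          branch 2.1.1 (add F p):
            × closes — contains both p and not p.
          branch 2.1.2 (add T q):
            ○ open, literals {p=1, q=1}.
      branch 2.2 (add T (q implies s)):
        T (p implies q): β-rule — branch into F p  //  T q.
          branch 2.2.1 (add F p):
            T (q implies s): β-rule — branch into F q  //  T s.
              branch 2.2.1.1 (add F q):
                ○ open, literals {p=0, q=0}.
              branch 2.2.1.2 (add T s):
                ○ open, literals {p=0, s=1}.
          branch 2.2.2 (add T q):
            T (q implies s): β-rule — branch into F q  //  T s.
              branch 2.2.2.1 (add F q):
                × closes — contains both q and not q.
              branch 2.2.2.2 (add T s):
                ○ open, literals {q=1, s=1}.
7 branches closed, 6 open.
Each open branch fixes some atoms; the unmentioned ones are free. Counting distinct full assignments: branch {p=0, q=1, r=1, s=1} (none free) contributes 1 new; branch {p=0, q=1, r=1, s=1} (none free) contributes 0 new; branch {p=1, q=1} (r, s) contributes 4 new; branch {p=0, q=0} (r, s) contributes 4 new; branch {p=0, s=1} (q, r) contributes 1 new; branch {q=1, s=1} (r, p) contributes 0 new. Total: 10.

10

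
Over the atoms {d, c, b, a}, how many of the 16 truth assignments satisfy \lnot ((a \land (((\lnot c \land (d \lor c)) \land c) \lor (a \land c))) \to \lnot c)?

4

Initial set: {T \lnot ((a \land (((\lnot c \land (d \lor c)) \land c) \lor (a \land c))) \to \lnot c)}.
T \lnot ((a \land (((\lnot c \land (d \lor c)) \land c) \lor (a \land c))) \to \lnot c): α-rule — add T (a \land (((\lnot c \land (d \lor c)) \land c) \lor (a \land c))), F \lnot c.
T (a \land (((\lnot c \land (d \lor c)) \land c) \lor (a \land c))): α-rule — add T a, T (((\lnot c \land (d \lor c)) \land c) \lor (a \land c)).
T (((\lnot c \land (d \lor c)) \land c) \lor (a \land c)): β-rule — branch into T ((\lnot c \land (d \lor c)) \land c)  //  T (a \land c).
  branch 1 (add T ((\lnot c \land (d \lor c)) \land c)):
    T ((\lnot c \land (d \lor c)) \land c): α-rule — add T (\lnot c \land (d \lor c)), T c.
    T (\lnot c \land (d \lor c)): α-rule — add T \lnot c, T (d \lor c).
    × closes — contains both c and \lnot c.
  branch 2 (add T (a \land c)):
    T (a \land c): α-rule — add T a, T c.
    ○ open, literals {a=true, c=true}.
1 branch closed, 1 open.
Each open branch fixes some atoms; the unmentioned ones are free. Counting distinct full assignments: branch {a=true, c=true} (d, b) contributes 4 new. Total: 4.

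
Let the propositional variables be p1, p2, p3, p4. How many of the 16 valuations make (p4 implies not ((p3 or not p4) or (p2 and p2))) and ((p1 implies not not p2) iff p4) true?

3

Initial set: {((p4 implies not ((p3 or not p4) or (p2 and p2))) and ((p1 implies not not p2) iff p4))}.
((p4 implies not ((p3 or not p4) or (p2 and p2))) and ((p1 implies not not p2) iff p4)): α-rule — add (p4 implies not ((p3 or not p4) or (p2 and p2))), ((p1 implies not not p2) iff p4).
(p4 implies not ((p3 or not p4) or (p2 and p2))): β-rule — branch into not p4  //  not ((p3 or not p4) or (p2 and p2)).
  branch 1 (add not p4):
    ((p1 implies not not p2) iff p4): β-rule — branch into (p1 implies not not p2), p4  //  not (p1 implies not not p2), not p4.
      branch 1.1 (add (p1 implies not not p2), p4):
        × closes — contains both p4 and not p4.
      branch 1.2 (add not (p1 implies not not p2), not p4):
        not (p1 implies not not p2): α-rule — add p1, not not not p2.
        not not not p2: drop double negation, giving not p2.
        ○ open, literals {p1=T, p2=F, p4=F}.
  branch 2 (add not ((p3 or not p4) or (p2 and p2))):
    not ((p3 or not p4) or (p2 and p2)): α-rule — add not (p3 or not p4), not (p2 and p2).
    not (p3 or not p4): α-rule — add not p3, not not p4.
    ((p1 implies not not p2) iff p4): β-rule — branch into (p1 implies not not p2), p4  //  not (p1 implies not not p2), not p4.
      branch 2.1 (add (p1 implies not not p2), p4):
        not (p2 and p2): β-rule — branch into not p2  //  not p2.
          branch 2.1.1 (add not p2):
            (p1 implies not not p2): β-rule — branch into not p1  //  not not p2.
              branch 2.1.1.1 (add not p1):
                ○ open, literals {p1=F, p2=F, p3=F, p4=T}.
              branch 2.1.1.2 (add not not p2):
                not not p2: drop double negation, giving p2.
                × closes — contains both p2 and not p2.
          branch 2.1.2 (add not p2):
            (p1 implies not not p2): β-rule — branch into not p1  //  not not p2.
              branch 2.1.2.1 (add not p1):
                ○ open, literals {p1=F, p2=F, p3=F, p4=T}.
              branch 2.1.2.2 (add not not p2):
                not not p2: drop double negation, giving p2.
                × closes — contains both p2 and not p2.
      branch 2.2 (add not (p1 implies not not p2), not p4):
        × closes — contains both p4 and not p4.
4 branches closed, 3 open.
Each open branch fixes some atoms; the unmentioned ones are free. Counting distinct full assignments: branch {p1=T, p2=F, p4=F} (p3) contributes 2 new; branch {p1=F, p2=F, p3=F, p4=T} (none free) contributes 1 new; branch {p1=F, p2=F, p3=F, p4=T} (none free) contributes 0 new. Total: 3.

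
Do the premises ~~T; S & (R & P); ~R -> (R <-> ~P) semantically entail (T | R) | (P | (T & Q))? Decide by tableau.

Initial set: {~~T; (S & (R & P)); (~R -> (R <-> ~P)); ~((T | R) | (P | (T & Q)))}.
~~T: drop double negation, giving T.
(S & (R & P)): α-rule — add S, (R & P).
~((T | R) | (P | (T & Q))): α-rule — add ~(T | R), ~(P | (T & Q)).
(R & P): α-rule — add R, P.
~(T | R): α-rule — add ~T, ~R.
× closes — contains both T and ~T.
All 1 branch closes.
Every branch closed, so the premises entail the conclusion.

Yes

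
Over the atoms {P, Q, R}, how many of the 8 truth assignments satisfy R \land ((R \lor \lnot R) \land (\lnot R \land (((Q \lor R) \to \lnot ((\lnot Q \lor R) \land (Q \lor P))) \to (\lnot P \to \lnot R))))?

Initial set: {(R \land ((R \lor \lnot R) \land (\lnot R \land (((Q \lor R) \to \lnot ((\lnot Q \lor R) \land (Q \lor P))) \to (\lnot P \to \lnot R)))))}.
(R \land ((R \lor \lnot R) \land (\lnot R \land (((Q \lor R) \to \lnot ((\lnot Q \lor R) \land (Q \lor P))) \to (\lnot P \to \lnot R))))): α-rule — add R, ((R \lor \lnot R) \land (\lnot R \land (((Q \lor R) \to \lnot ((\lnot Q \lor R) \land (Q \lor P))) \to (\lnot P \to \lnot R)))).
((R \lor \lnot R) \land (\lnot R \land (((Q \lor R) \to \lnot ((\lnot Q \lor R) \land (Q \lor P))) \to (\lnot P \to \lnot R)))): α-rule — add (R \lor \lnot R), (\lnot R \land (((Q \lor R) \to \lnot ((\lnot Q \lor R) \land (Q \lor P))) \to (\lnot P \to \lnot R))).
(\lnot R \land (((Q \lor R) \to \lnot ((\lnot Q \lor R) \land (Q \lor P))) \to (\lnot P \to \lnot R))): α-rule — add \lnot R, (((Q \lor R) \to \lnot ((\lnot Q \lor R) \land (Q \lor P))) \to (\lnot P \to \lnot R)).
× closes — contains both R and \lnot R.
All 1 branch closes.
No open branches: the formula has 0 satisfying assignments.

0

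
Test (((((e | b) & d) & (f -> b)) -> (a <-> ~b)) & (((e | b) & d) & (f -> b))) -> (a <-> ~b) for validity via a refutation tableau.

Valid

Assume the negation and expand:
Initial set: {~((((((e | b) & d) & (f -> b)) -> (a <-> ~b)) & (((e | b) & d) & (f -> b))) -> (a <-> ~b))}.
~((((((e | b) & d) & (f -> b)) -> (a <-> ~b)) & (((e | b) & d) & (f -> b))) -> (a <-> ~b)): α-rule — add (((((e | b) & d) & (f -> b)) -> (a <-> ~b)) & (((e | b) & d) & (f -> b))), ~(a <-> ~b).
(((((e | b) & d) & (f -> b)) -> (a <-> ~b)) & (((e | b) & d) & (f -> b))): α-rule — add ((((e | b) & d) & (f -> b)) -> (a <-> ~b)), (((e | b) & d) & (f -> b)).
(((e | b) & d) & (f -> b)): α-rule — add ((e | b) & d), (f -> b).
((e | b) & d): α-rule — add (e | b), d.
~(a <-> ~b): β-rule — branch into a, ~~b  //  ~a, ~b.
  branch 1 (add a, ~~b):
    ((((e | b) & d) & (f -> b)) -> (a <-> ~b)): β-rule — branch into ~(((e | b) & d) & (f -> b))  //  (a <-> ~b).
      branch 1.1 (add ~(((e | b) & d) & (f -> b))):
        (f -> b): β-rule — branch into ~f  //  b.
          branch 1.1.1 (add ~f):
            (e | b): β-rule — branch into e  //  b.
              branch 1.1.1.1 (add e):
                ~(((e | b) & d) & (f -> b)): β-rule — branch into ~((e | b) & d)  //  ~(f -> b).
                  branch 1.1.1.1.1 (add ~((e | b) & d)):
                    ~((e | b) & d): β-rule — branch into ~(e | b)  //  ~d.
                      branch 1.1.1.1.1.1 (add ~(e | b)):
                        ~(e | b): α-rule — add ~e, ~b.
                        × closes — contains both e and ~e.
                      branch 1.1.1.1.1.2 (add ~d):
                        × closes — contains both d and ~d.
                  branch 1.1.1.1.2 (add ~(f -> b)):
                    ~(f -> b): α-rule — add f, ~b.
                    × closes — contains both f and ~f.
              branch 1.1.1.2 (add b):
                ~(((e | b) & d) & (f -> b)): β-rule — branch into ~((e | b) & d)  //  ~(f -> b).
                  branch 1.1.1.2.1 (add ~((e | b) & d)):
                    ~((e | b) & d): β-rule — branch into ~(e | b)  //  ~d.
                      branch 1.1.1.2.1.1 (add ~(e | b)):
                        ~(e | b): α-rule — add ~e, ~b.
                        × closes — contains both b and ~b.
                      branch 1.1.1.2.1.2 (add ~d):
                        × closes — contains both d and ~d.
                  branch 1.1.1.2.2 (add ~(f -> b)):
                    ~(f -> b): α-rule — add f, ~b.
                    × closes — contains both f and ~f.
          branch 1.1.2 (add b):
            (e | b): β-rule — branch into e  //  b.
              branch 1.1.2.1 (add e):
                ~(((e | b) & d) & (f -> b)): β-rule — branch into ~((e | b) & d)  //  ~(f -> b).
                  branch 1.1.2.1.1 (add ~((e | b) & d)):
                    ~((e | b) & d): β-rule — branch into ~(e | b)  //  ~d.
                      branch 1.1.2.1.1.1 (add ~(e | b)):
                        ~(e | b): α-rule — add ~e, ~b.
                        × closes — contains both e and ~e.
                      branch 1.1.2.1.1.2 (add ~d):
                        × closes — contains both d and ~d.
                  branch 1.1.2.1.2 (add ~(f -> b)):
                    ~(f -> b): α-rule — add f, ~b.
                    × closes — contains both b and ~b.
              branch 1.1.2.2 (add b):
                ~(((e | b) & d) & (f -> b)): β-rule — branch into ~((e | b) & d)  //  ~(f -> b).
                  branch 1.1.2.2.1 (add ~((e | b) & d)):
                    ~((e | b) & d): β-rule — branch into ~(e | b)  //  ~d.
                      branch 1.1.2.2.1.1 (add ~(e | b)):
                        ~(e | b): α-rule — add ~e, ~b.
                        × closes — contains both b and ~b.
                      branch 1.1.2.2.1.2 (add ~d):
                        × closes — contains both d and ~d.
                  branch 1.1.2.2.2 (add ~(f -> b)):
                    ~(f -> b): α-rule — add f, ~b.
                    × closes — contains both b and ~b.
      branch 1.2 (add (a <-> ~b)):
        (f -> b): β-rule — branch into ~f  //  b.
          branch 1.2.1 (add ~f):
            (e | b): β-rule — branch into e  //  b.
              branch 1.2.1.1 (add e):
                (a <-> ~b): β-rule — branch into a, ~b  //  ~a, ~~b.
                  branch 1.2.1.1.1 (add a, ~b):
                    × closes — contains both b and ~b.
                  branch 1.2.1.1.2 (add ~a, ~~b):
                    × closes — contains both a and ~a.
              branch 1.2.1.2 (add b):
                (a <-> ~b): β-rule — branch into a, ~b  //  ~a, ~~b.
                  branch 1.2.1.2.1 (add a, ~b):
                    × closes — contains both b and ~b.
                  branch 1.2.1.2.2 (add ~a, ~~b):
                    × closes — contains both a and ~a.
          branch 1.2.2 (add b):
            (e | b): β-rule — branch into e  //  b.
              branch 1.2.2.1 (add e):
                (a <-> ~b): β-rule — branch into a, ~b  //  ~a, ~~b.
                  branch 1.2.2.1.1 (add a, ~b):
                    × closes — contains both b and ~b.
                  branch 1.2.2.1.2 (add ~a, ~~b):
                    × closes — contains both a and ~a.
              branch 1.2.2.2 (add b):
                (a <-> ~b): β-rule — branch into a, ~b  //  ~a, ~~b.
                  branch 1.2.2.2.1 (add a, ~b):
                    × closes — contains both b and ~b.
                  branch 1.2.2.2.2 (add ~a, ~~b):
                    × closes — contains both a and ~a.
  branch 2 (add ~a, ~b):
    ((((e | b) & d) & (f -> b)) -> (a <-> ~b)): β-rule — branch into ~(((e | b) & d) & (f -> b))  //  (a <-> ~b).
      branch 2.1 (add ~(((e | b) & d) & (f -> b))):
        (f -> b): β-rule — branch into ~f  //  b.
          branch 2.1.1 (add ~f):
            (e | b): β-rule — branch into e  //  b.
              branch 2.1.1.1 (add e):
                ~(((e | b) & d) & (f -> b)): β-rule — branch into ~((e | b) & d)  //  ~(f -> b).
                  branch 2.1.1.1.1 (add ~((e | b) & d)):
                    ~((e | b) & d): β-rule — branch into ~(e | b)  //  ~d.
                      branch 2.1.1.1.1.1 (add ~(e | b)):
                        ~(e | b): α-rule — add ~e, ~b.
                        × closes — contains both e and ~e.
                      branch 2.1.1.1.1.2 (add ~d):
                        × closes — contains both d and ~d.
                  branch 2.1.1.1.2 (add ~(f -> b)):
                    ~(f -> b): α-rule — add f, ~b.
                    × closes — contains both f and ~f.
              branch 2.1.1.2 (add b):
                × closes — contains both b and ~b.
          branch 2.1.2 (add b):
            × closes — contains both b and ~b.
      branch 2.2 (add (a <-> ~b)):
        (f -> b): β-rule — branch into ~f  //  b.
          branch 2.2.1 (add ~f):
            (e | b): β-rule — branch into e  //  b.
              branch 2.2.1.1 (add e):
                (a <-> ~b): β-rule — branch into a, ~b  //  ~a, ~~b.
                  branch 2.2.1.1.1 (add a, ~b):
                    × closes — contains both a and ~a.
                  branch 2.2.1.1.2 (add ~a, ~~b):
                    × closes — contains both b and ~b.
              branch 2.2.1.2 (add b):
                × closes — contains both b and ~b.
          branch 2.2.2 (add b):
            × closes — contains both b and ~b.
All 29 branches close.
Every branch closed, so the negation is unsatisfiable and the formula is valid.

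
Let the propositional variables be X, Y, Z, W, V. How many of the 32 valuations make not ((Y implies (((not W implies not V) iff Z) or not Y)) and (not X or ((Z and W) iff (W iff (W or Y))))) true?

Initial set: {not ((Y implies (((not W implies not V) iff Z) or not Y)) and (not X or ((Z and W) iff (W iff (W or Y)))))}.
not ((Y implies (((not W implies not V) iff Z) or not Y)) and (not X or ((Z and W) iff (W iff (W or Y))))): β-rule — branch into not (Y implies (((not W implies not V) iff Z) or not Y))  //  not (not X or ((Z and W) iff (W iff (W or Y)))).
  branch 1 (add not (Y implies (((not W implies not V) iff Z) or not Y))):
    not (Y implies (((not W implies not V) iff Z) or not Y)): α-rule — add Y, not (((not W implies not V) iff Z) or not Y).
    not (((not W implies not V) iff Z) or not Y): α-rule — add not ((not W implies not V) iff Z), not not Y.
    not ((not W implies not V) iff Z): β-rule — branch into (not W implies not V), not Z  //  not (not W implies not V), Z.
      branch 1.1 (add (not W implies not V), not Z):
        (not W implies not V): β-rule — branch into not not W  //  not V.
          branch 1.1.1 (add not not W):
            ○ open, literals {W=1, Y=1, Z=0}.
          branch 1.1.2 (add not V):
            ○ open, literals {V=0, Y=1, Z=0}.
      branch 1.2 (add not (not W implies not V), Z):
        not (not W implies not V): α-rule — add not W, not not V.
        ○ open, literals {V=1, W=0, Y=1, Z=1}.
  branch 2 (add not (not X or ((Z and W) iff (W iff (W or Y))))):
    not (not X or ((Z and W) iff (W iff (W or Y)))): α-rule — add not not X, not ((Z and W) iff (W iff (W or Y))).
    not ((Z and W) iff (W iff (W or Y))): β-rule — branch into (Z and W), not (W iff (W or Y))  //  not (Z and W), (W iff (W or Y)).
      branch 2.1 (add (Z and W), not (W iff (W or Y))):
        (Z and W): α-rule — add Z, W.
        not (W iff (W or Y)): β-rule — branch into W, not (W or Y)  //  not W, (W or Y).
          branch 2.1.1 (add W, not (W or Y)):
            not (W or Y): α-rule — add not W, not Y.
            × closes — contains both W and not W.
          branch 2.1.2 (add not W, (W or Y)):
            × closes — contains both W and not W.
      branch 2.2 (add not (Z and W), (W iff (W or Y))):
        not (Z and W): β-rule — branch into not Z  //  not W.
          branch 2.2.1 (add not Z):
            (W iff (W or Y)): β-rule — branch into W, (W or Y)  //  not W, not (W or Y).
              branch 2.2.1.1 (add W, (W or Y)):
                (W or Y): β-rule — branch into W  //  Y.
                  branch 2.2.1.1.1 (add W):
                    ○ open, literals {W=1, X=1, Z=0}.
                  branch 2.2.1.1.2 (add Y):
                    ○ open, literals {W=1, X=1, Y=1, Z=0}.
              branch 2.2.1.2 (add not W, not (W or Y)):
                not (W or Y): α-rule — add not W, not Y.
                ○ open, literals {W=0, X=1, Y=0, Z=0}.
          branch 2.2.2 (add not W):
            (W iff (W or Y)): β-rule — branch into W, (W or Y)  //  not W, not (W or Y).
              branch 2.2.2.1 (add W, (W or Y)):
                × closes — contains both W and not W.
              branch 2.2.2.2 (add not W, not (W or Y)):
                not (W or Y): α-rule — add not W, not Y.
                ○ open, literals {W=0, X=1, Y=0}.
3 branches closed, 7 open.
Each open branch fixes some atoms; the unmentioned ones are free. Counting distinct full assignments: branch {W=1, Y=1, Z=0} (X, V) contributes 4 new; branch {V=0, Y=1, Z=0} (X, W) contributes 2 new; branch {V=1, W=0, Y=1, Z=1} (X) contributes 2 new; branch {W=1, X=1, Z=0} (Y, V) contributes 2 new; branch {W=1, X=1, Y=1, Z=0} (V) contributes 0 new; branch {W=0, X=1, Y=0, Z=0} (V) contributes 2 new; branch {W=0, X=1, Y=0} (Z, V) contributes 2 new. Total: 14.

14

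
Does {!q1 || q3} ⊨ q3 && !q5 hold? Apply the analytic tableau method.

Initial set: {(!q1 || q3); !(q3 && !q5)}.
(!q1 || q3): β-rule — branch into !q1  //  q3.
  branch 1 (add !q1):
    !(q3 && !q5): β-rule — branch into !q3  //  !!q5.
      branch 1.1 (add !q3):
        ○ open, literals {q1=F, q3=F}.
      branch 1.2 (add !!q5):
        ○ open, literals {q1=F, q5=T}.
  branch 2 (add q3):
    !(q3 && !q5): β-rule — branch into !q3  //  !!q5.
      branch 2.1 (add !q3):
        × closes — contains both q3 and !q3.
      branch 2.2 (add !!q5):
        ○ open, literals {q3=T, q5=T}.
1 branch closed, 3 open.
An open branch gives a countermodel: q1=F, q3=F (unmentioned atoms arbitrary); the premises hold there but the conclusion fails.

No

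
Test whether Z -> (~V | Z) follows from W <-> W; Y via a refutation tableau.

Yes

Initial set: {(W <-> W); Y; ~(Z -> (~V | Z))}.
~(Z -> (~V | Z)): α-rule — add Z, ~(~V | Z).
~(~V | Z): α-rule — add ~~V, ~Z.
× closes — contains both Z and ~Z.
All 1 branch closes.
Every branch closed, so the premises entail the conclusion.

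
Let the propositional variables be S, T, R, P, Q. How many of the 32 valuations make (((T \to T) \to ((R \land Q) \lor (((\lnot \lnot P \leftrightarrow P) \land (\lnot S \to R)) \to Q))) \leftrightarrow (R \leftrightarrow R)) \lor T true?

Initial set: {((((T \to T) \to ((R \land Q) \lor (((\lnot \lnot P \leftrightarrow P) \land (\lnot S \to R)) \to Q))) \leftrightarrow (R \leftrightarrow R)) \lor T)}.
((((T \to T) \to ((R \land Q) \lor (((\lnot \lnot P \leftrightarrow P) \land (\lnot S \to R)) \to Q))) \leftrightarrow (R \leftrightarrow R)) \lor T): β-rule — branch into (((T \to T) \to ((R \land Q) \lor (((\lnot \lnot P \leftrightarrow P) \land (\lnot S \to R)) \to Q))) \leftrightarrow (R \leftrightarrow R))  //  T.
  branch 1 (add (((T \to T) \to ((R \land Q) \lor (((\lnot \lnot P \leftrightarrow P) \land (\lnot S \to R)) \to Q))) \leftrightarrow (R \leftrightarrow R))):
    (((T \to T) \to ((R \land Q) \lor (((\lnot \lnot P \leftrightarrow P) \land (\lnot S \to R)) \to Q))) \leftrightarrow (R \leftrightarrow R)): β-rule — branch into ((T \to T) \to ((R \land Q) \lor (((\lnot \lnot P \leftrightarrow P) \land (\lnot S \to R)) \to Q))), (R \leftrightarrow R)  //  \lnot ((T \to T) \to ((R \land Q) \lor (((\lnot \lnot P \leftrightarrow P) \land (\lnot S \to R)) \to Q))), \lnot (R \leftrightarrow R).
      branch 1.1 (add ((T \to T) \to ((R \land Q) \lor (((\lnot \lnot P \leftrightarrow P) \land (\lnot S \to R)) \to Q))), (R \leftrightarrow R)):
        ((T \to T) \to ((R \land Q) \lor (((\lnot \lnot P \leftrightarrow P) \land (\lnot S \to R)) \to Q))): β-rule — branch into \lnot (T \to T)  //  ((R \land Q) \lor (((\lnot \lnot P \leftrightarrow P) \land (\lnot S \to R)) \to Q)).
          branch 1.1.1 (add \lnot (T \to T)):
            \lnot (T \to T): α-rule — add T, \lnot T.
            × closes — contains both T and \lnot T.
          branch 1.1.2 (add ((R \land Q) \lor (((\lnot \lnot P \leftrightarrow P) \land (\lnot S \to R)) \to Q))):
            (R \leftrightarrow R): β-rule — branch into R, R  //  \lnot R, \lnot R.
              branch 1.1.2.1 (add R, R):
                ((R \land Q) \lor (((\lnot \lnot P \leftrightarrow P) \land (\lnot S \to R)) \to Q)): β-rule — branch into (R \land Q)  //  (((\lnot \lnot P \leftrightarrow P) \land (\lnot S \to R)) \to Q).
                  branch 1.1.2.1.1 (add (R \land Q)):
                    (R \land Q): α-rule — add R, Q.
                    ○ open, literals {Q=true, R=true}.
                  branch 1.1.2.1.2 (add (((\lnot \lnot P \leftrightarrow P) \land (\lnot S \to R)) \to Q)):
                    (((\lnot \lnot P \leftrightarrow P) \land (\lnot S \to R)) \to Q): β-rule — branch into \lnot ((\lnot \lnot P \leftrightarrow P) \land (\lnot S \to R))  //  Q.
                      branch 1.1.2.1.2.1 (add \lnot ((\lnot \lnot P \leftrightarrow P) \land (\lnot S \to R))):
                        \lnot ((\lnot \lnot P \leftrightarrow P) \land (\lnot S \to R)): β-rule — branch into \lnot (\lnot \lnot P \leftrightarrow P)  //  \lnot (\lnot S \to R).
                          branch 1.1.2.1.2.1.1 (add \lnot (\lnot \lnot P \leftrightarrow P)):
                            \lnot (\lnot \lnot P \leftrightarrow P): β-rule — branch into \lnot \lnot P, \lnot P  //  \lnot \lnot \lnot P, P.
                              branch 1.1.2.1.2.1.1.1 (add \lnot \lnot P, \lnot P):
                                \lnot \lnot P: drop double negation, giving P.
                                × closes — contains both P and \lnot P.
                              branch 1.1.2.1.2.1.1.2 (add \lnot \lnot \lnot P, P):
                                \lnot \lnot \lnot P: drop double negation, giving \lnot P.
                                × closes — contains both P and \lnot P.
                          branch 1.1.2.1.2.1.2 (add \lnot (\lnot S \to R)):
                            \lnot (\lnot S \to R): α-rule — add \lnot S, \lnot R.
                            × closes — contains both R and \lnot R.
                      branch 1.1.2.1.2.2 (add Q):
                        ○ open, literals {Q=true, R=true}.
              branch 1.1.2.2 (add \lnot R, \lnot R):
                ((R \land Q) \lor (((\lnot \lnot P \leftrightarrow P) \land (\lnot S \to R)) \to Q)): β-rule — branch into (R \land Q)  //  (((\lnot \lnot P \leftrightarrow P) \land (\lnot S \to R)) \to Q).
                  branch 1.1.2.2.1 (add (R \land Q)):
                    (R \land Q): α-rule — add R, Q.
                    × closes — contains both R and \lnot R.
                  branch 1.1.2.2.2 (add (((\lnot \lnot P \leftrightarrow P) \land (\lnot S \to R)) \to Q)):
                    (((\lnot \lnot P \leftrightarrow P) \land (\lnot S \to R)) \to Q): β-rule — branch into \lnot ((\lnot \lnot P \leftrightarrow P) \land (\lnot S \to R))  //  Q.
                      branch 1.1.2.2.2.1 (add \lnot ((\lnot \lnot P \leftrightarrow P) \land (\lnot S \to R))):
                        \lnot ((\lnot \lnot P \leftrightarrow P) \land (\lnot S \to R)): β-rule — branch into \lnot (\lnot \lnot P \leftrightarrow P)  //  \lnot (\lnot S \to R).
                          branch 1.1.2.2.2.1.1 (add \lnot (\lnot \lnot P \leftrightarrow P)):
                            \lnot (\lnot \lnot P \leftrightarrow P): β-rule — branch into \lnot \lnot P, \lnot P  //  \lnot \lnot \lnot P, P.
                              branch 1.1.2.2.2.1.1.1 (add \lnot \lnot P, \lnot P):
                                \lnot \lnot P: drop double negation, giving P.
                                × closes — contains both P and \lnot P.
                              branch 1.1.2.2.2.1.1.2 (add \lnot \lnot \lnot P, P):
                                \lnot \lnot \lnot P: drop double negation, giving \lnot P.
                                × closes — contains both P and \lnot P.
                          branch 1.1.2.2.2.1.2 (add \lnot (\lnot S \to R)):
                            \lnot (\lnot S \to R): α-rule — add \lnot S, \lnot R.
                            ○ open, literals {R=false, S=false}.
                      branch 1.1.2.2.2.2 (add Q):
                        ○ open, literals {Q=true, R=false}.
      branch 1.2 (add \lnot ((T \to T) \to ((R \land Q) \lor (((\lnot \lnot P \leftrightarrow P) \land (\lnot S \to R)) \to Q))), \lnot (R \leftrightarrow R)):
        \lnot ((T \to T) \to ((R \land Q) \lor (((\lnot \lnot P \leftrightarrow P) \land (\lnot S \to R)) \to Q))): α-rule — add (T \to T), \lnot ((R \land Q) \lor (((\lnot \lnot P \leftrightarrow P) \land (\lnot S \to R)) \to Q)).
        \lnot ((R \land Q) \lor (((\lnot \lnot P \leftrightarrow P) \land (\lnot S \to R)) \to Q)): α-rule — add \lnot (R \land Q), \lnot (((\lnot \lnot P \leftrightarrow P) \land (\lnot S \to R)) \to Q).
        \lnot (((\lnot \lnot P \leftrightarrow P) \land (\lnot S \to R)) \to Q): α-rule — add ((\lnot \lnot P \leftrightarrow P) \land (\lnot S \to R)), \lnot Q.
        ((\lnot \lnot P \leftrightarrow P) \land (\lnot S \to R)): α-rule — add (\lnot \lnot P \leftrightarrow P), (\lnot S \to R).
        \lnot (R \leftrightarrow R): β-rule — branch into R, \lnot R  //  \lnot R, R.
          branch 1.2.1 (add R, \lnot R):
            × closes — contains both R and \lnot R.
          branch 1.2.2 (add \lnot R, R):
            × closes — contains both R and \lnot R.
  branch 2 (add T):
    ○ open, literals {T=true}.
9 branches closed, 5 open.
Each open branch fixes some atoms; the unmentioned ones are free. Counting distinct full assignments: branch {Q=true, R=true} (S, T, P) contributes 8 new; branch {Q=true, R=true} (S, T, P) contributes 0 new; branch {R=false, S=false} (T, P, Q) contributes 8 new; branch {Q=true, R=false} (S, T, P) contributes 4 new; branch {T=true} (S, R, P, Q) contributes 6 new. Total: 26.

26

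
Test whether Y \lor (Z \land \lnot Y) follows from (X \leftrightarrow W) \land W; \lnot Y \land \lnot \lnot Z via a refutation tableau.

Initial set: {T ((X \leftrightarrow W) \land W); T (\lnot Y \land \lnot \lnot Z); F (Y \lor (Z \land \lnot Y))}.
T ((X \leftrightarrow W) \land W): α-rule — add T (X \leftrightarrow W), T W.
T (\lnot Y \land \lnot \lnot Z): α-rule — add T \lnot Y, T \lnot \lnot Z.
F (Y \lor (Z \land \lnot Y)): α-rule — add F Y, F (Z \land \lnot Y).
T \lnot \lnot Z: drop double negation, giving T Z.
T (X \leftrightarrow W): β-rule — branch into T X, T W  //  F X, F W.
  branch 1 (add T X, T W):
    F (Z \land \lnot Y): β-rule — branch into F Z  //  F \lnot Y.
      branch 1.1 (add F Z):
        × closes — contains both Z and \lnot Z.
      branch 1.2 (add F \lnot Y):
        × closes — contains both Y and \lnot Y.
  branch 2 (add F X, F W):
    × closes — contains both W and \lnot W.
All 3 branches close.
Every branch closed, so the premises entail the conclusion.

Yes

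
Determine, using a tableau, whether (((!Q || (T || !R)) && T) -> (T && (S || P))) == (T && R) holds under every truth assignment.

Assume the negation and expand:
Initial set: {!((((!Q || (T || !R)) && T) -> (T && (S || P))) == (T && R))}.
!((((!Q || (T || !R)) && T) -> (T && (S || P))) == (T && R)): β-rule — branch into (((!Q || (T || !R)) && T) -> (T && (S || P))), !(T && R)  //  !(((!Q || (T || !R)) && T) -> (T && (S || P))), (T && R).
  branch 1 (add (((!Q || (T || !R)) && T) -> (T && (S || P))), !(T && R)):
    (((!Q || (T || !R)) && T) -> (T && (S || P))): β-rule — branch into !((!Q || (T || !R)) && T)  //  (T && (S || P)).
      branch 1.1 (add !((!Q || (T || !R)) && T)):
        !(T && R): β-rule — branch into !T  //  !R.
          branch 1.1.1 (add !T):
            !((!Q || (T || !R)) && T): β-rule — branch into !(!Q || (T || !R))  //  !T.
              branch 1.1.1.1 (add !(!Q || (T || !R))):
                !(!Q || (T || !R)): α-rule — add !!Q, !(T || !R).
                !(T || !R): α-rule — add !T, !!R.
                ○ open, literals {Q=true, R=true, T=false}.
              branch 1.1.1.2 (add !T):
                ○ open, literals {T=false}.
          branch 1.1.2 (add !R):
            !((!Q || (T || !R)) && T): β-rule — branch into !(!Q || (T || !R))  //  !T.
              branch 1.1.2.1 (add !(!Q || (T || !R))):
                !(!Q || (T || !R)): α-rule — add !!Q, !(T || !R).
                !(T || !R): α-rule — add !T, !!R.
                × closes — contains both R and !R.
              branch 1.1.2.2 (add !T):
                ○ open, literals {R=false, T=false}.
      branch 1.2 (add (T && (S || P))):
        (T && (S || P)): α-rule — add T, (S || P).
        !(T && R): β-rule — branch into !T  //  !R.
          branch 1.2.1 (add !T):
            × closes — contains both T and !T.
          branch 1.2.2 (add !R):
            (S || P): β-rule — branch into S  //  P.
              branch 1.2.2.1 (add S):
                ○ open, literals {R=false, S=true, T=true}.
              branch 1.2.2.2 (add P):
                ○ open, literals {P=true, R=false, T=true}.
  branch 2 (add !(((!Q || (T || !R)) && T) -> (T && (S || P))), (T && R)):
    !(((!Q || (T || !R)) && T) -> (T && (S || P))): α-rule — add ((!Q || (T || !R)) && T), !(T && (S || P)).
    (T && R): α-rule — add T, R.
    ((!Q || (T || !R)) && T): α-rule — add (!Q || (T || !R)), T.
    !(T && (S || P)): β-rule — branch into !T  //  !(S || P).
      branch 2.1 (add !T):
        × closes — contains both T and !T.
      branch 2.2 (add !(S || P)):
        !(S || P): α-rule — add !S, !P.
        (!Q || (T || !R)): β-rule — branch into !Q  //  (T || !R).
          branch 2.2.1 (add !Q):
            ○ open, literals {P=false, Q=false, R=true, S=false, T=true}.
          branch 2.2.2 (add (T || !R)):
            (T || !R): β-rule — branch into T  //  !R.
              branch 2.2.2.1 (add T):
                ○ open, literals {P=false, R=true, S=false, T=true}.
              branch 2.2.2.2 (add !R):
                × closes — contains both R and !R.
4 branches closed, 7 open.
An open branch gives a countermodel: Q=true, R=true, T=false (unmentioned atoms arbitrary); under it the original formula is false.

Not valid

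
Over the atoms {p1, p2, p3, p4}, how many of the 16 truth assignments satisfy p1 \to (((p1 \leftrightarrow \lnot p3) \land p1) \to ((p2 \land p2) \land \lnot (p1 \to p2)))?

Initial set: {(p1 \to (((p1 \leftrightarrow \lnot p3) \land p1) \to ((p2 \land p2) \land \lnot (p1 \to p2))))}.
(p1 \to (((p1 \leftrightarrow \lnot p3) \land p1) \to ((p2 \land p2) \land \lnot (p1 \to p2)))): β-rule — branch into \lnot p1  //  (((p1 \leftrightarrow \lnot p3) \land p1) \to ((p2 \land p2) \land \lnot (p1 \to p2))).
  branch 1 (add \lnot p1):
    ○ open, literals {p1=false}.
  branch 2 (add (((p1 \leftrightarrow \lnot p3) \land p1) \to ((p2 \land p2) \land \lnot (p1 \to p2)))):
    (((p1 \leftrightarrow \lnot p3) \land p1) \to ((p2 \land p2) \land \lnot (p1 \to p2))): β-rule — branch into \lnot ((p1 \leftrightarrow \lnot p3) \land p1)  //  ((p2 \land p2) \land \lnot (p1 \to p2)).
      branch 2.1 (add \lnot ((p1 \leftrightarrow \lnot p3) \land p1)):
        \lnot ((p1 \leftrightarrow \lnot p3) \land p1): β-rule — branch into \lnot (p1 \leftrightarrow \lnot p3)  //  \lnot p1.
          branch 2.1.1 (add \lnot (p1 \leftrightarrow \lnot p3)):
            \lnot (p1 \leftrightarrow \lnot p3): β-rule — branch into p1, \lnot \lnot p3  //  \lnot p1, \lnot p3.
              branch 2.1.1.1 (add p1, \lnot \lnot p3):
                ○ open, literals {p1=true, p3=true}.
              branch 2.1.1.2 (add \lnot p1, \lnot p3):
                ○ open, literals {p1=false, p3=false}.
          branch 2.1.2 (add \lnot p1):
            ○ open, literals {p1=false}.
      branch 2.2 (add ((p2 \land p2) \land \lnot (p1 \to p2))):
        ((p2 \land p2) \land \lnot (p1 \to p2)): α-rule — add (p2 \land p2), \lnot (p1 \to p2).
        (p2 \land p2): α-rule — add p2, p2.
        \lnot (p1 \to p2): α-rule — add p1, \lnot p2.
        × closes — contains both p2 and \lnot p2.
1 branch closed, 4 open.
Each open branch fixes some atoms; the unmentioned ones are free. Counting distinct full assignments: branch {p1=false} (p2, p3, p4) contributes 8 new; branch {p1=true, p3=true} (p2, p4) contributes 4 new; branch {p1=false, p3=false} (p2, p4) contributes 0 new; branch {p1=false} (p2, p3, p4) contributes 0 new. Total: 12.

12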